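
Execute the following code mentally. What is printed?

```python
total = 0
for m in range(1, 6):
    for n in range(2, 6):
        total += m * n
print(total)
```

m=1,n=2: total = 0+2 = 2
m=1,n=3: total = 2+3 = 5
m=1,n=4: total = 5+4 = 9
m=1,n=5: total = 9+5 = 14
m=2,n=2: total = 14+4 = 18
m=2,n=3: total = 18+6 = 24
m=2,n=4: total = 24+8 = 32
m=2,n=5: total = 32+10 = 42
m=3,n=2: total = 42+6 = 48
m=3,n=3: total = 48+9 = 57
m=3,n=4: total = 57+12 = 69
m=3,n=5: total = 69+15 = 84
m=4,n=2: total = 84+8 = 92
m=4,n=3: total = 92+12 = 104
m=4,n=4: total = 104+16 = 120
m=4,n=5: total = 120+20 = 140
m=5,n=2: total = 140+10 = 150
m=5,n=3: total = 150+15 = 165
m=5,n=4: total = 165+20 = 185
m=5,n=5: total = 185+25 = 210

210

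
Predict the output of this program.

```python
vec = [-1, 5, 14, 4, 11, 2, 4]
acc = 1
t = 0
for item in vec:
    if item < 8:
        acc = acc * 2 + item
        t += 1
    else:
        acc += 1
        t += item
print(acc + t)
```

122

item=-1: <8, acc = 1*2+(-1) = 1; t=1
item=5: <8, acc = 1*2+5 = 7; t=2
item=14: not <8, acc = 7+1 = 8; t=16
item=4: <8, acc = 8*2+4 = 20; t=17
item=11: not <8, acc = 20+1 = 21; t=28
item=2: <8, acc = 21*2+2 = 44; t=29
item=4: <8, acc = 44*2+4 = 92; t=30
acc+t = 92+30 = 122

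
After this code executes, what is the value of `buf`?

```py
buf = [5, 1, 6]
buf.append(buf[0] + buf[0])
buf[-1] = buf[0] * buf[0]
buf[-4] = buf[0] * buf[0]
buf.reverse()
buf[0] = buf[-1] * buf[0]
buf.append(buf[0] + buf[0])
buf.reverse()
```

[1250, 25, 1, 6, 625]

append buf[0]+buf[0] = 5+5 = 10 → [5, 1, 6, 10]
buf[-1] = buf[0]*buf[0] = 5*5 = 25 → [5, 1, 6, 25]
buf[-4] = buf[0]*buf[0] = 5*5 = 25 → [25, 1, 6, 25]
reverse → [25, 6, 1, 25]
buf[0] = buf[-1]*buf[0] = 25*25 = 625 → [625, 6, 1, 25]
append buf[0]+buf[0] = 625+625 = 1250 → [625, 6, 1, 25, 1250]
reverse → [1250, 25, 1, 6, 625]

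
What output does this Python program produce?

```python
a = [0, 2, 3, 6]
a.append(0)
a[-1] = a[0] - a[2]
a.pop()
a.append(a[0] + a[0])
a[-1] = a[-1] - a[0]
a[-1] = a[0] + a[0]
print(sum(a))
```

11

append 0 → [0, 2, 3, 6, 0]
a[-1] = a[0]-a[2] = 0-3 = -3 → [0, 2, 3, 6, -3]
pop() removes -3 → [0, 2, 3, 6]
append a[0]+a[0] = 0+0 = 0 → [0, 2, 3, 6, 0]
a[-1] = a[-1]-a[0] = 0-0 = 0 → [0, 2, 3, 6, 0]
a[-1] = a[0]+a[0] = 0+0 = 0 → [0, 2, 3, 6, 0]
sum = 11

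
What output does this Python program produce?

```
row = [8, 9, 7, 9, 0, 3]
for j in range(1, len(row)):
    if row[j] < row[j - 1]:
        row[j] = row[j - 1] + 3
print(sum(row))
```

83

j=1: 9>=8, unchanged → [8, 9, 7, 9, 0, 3]
j=2: 7<9, row[2] = 9+3 = 12 → [8, 9, 12, 9, 0, 3]
j=3: 9<12, row[3] = 12+3 = 15 → [8, 9, 12, 15, 0, 3]
j=4: 0<15, row[4] = 15+3 = 18 → [8, 9, 12, 15, 18, 3]
j=5: 3<18, row[5] = 18+3 = 21 → [8, 9, 12, 15, 18, 21]
sum = 83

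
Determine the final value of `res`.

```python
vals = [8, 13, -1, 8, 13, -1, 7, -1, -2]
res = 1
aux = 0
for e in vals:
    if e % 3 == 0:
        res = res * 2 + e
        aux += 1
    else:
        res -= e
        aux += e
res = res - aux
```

e=8: not %3==0, res = 1-8 = -7; aux=8
e=13: not %3==0, res = (-7)-13 = -20; aux=21
e=-1: not %3==0, res = (-20)-(-1) = -19; aux=20
e=8: not %3==0, res = (-19)-8 = -27; aux=28
e=13: not %3==0, res = (-27)-13 = -40; aux=41
e=-1: not %3==0, res = (-40)-(-1) = -39; aux=40
e=7: not %3==0, res = (-39)-7 = -46; aux=47
e=-1: not %3==0, res = (-46)-(-1) = -45; aux=46
e=-2: not %3==0, res = (-45)-(-2) = -43; aux=44
res-aux = (-43)-44 = -87

-87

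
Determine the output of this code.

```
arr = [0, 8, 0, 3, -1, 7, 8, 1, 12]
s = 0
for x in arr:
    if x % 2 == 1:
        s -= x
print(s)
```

-10

x=0: not odd
x=8: not odd
x=0: not odd
x=3: odd, s = 0-3 = -3
x=-1: odd, s = (-3)-(-1) = -2
x=7: odd, s = (-2)-7 = -9
x=8: not odd
x=1: odd, s = (-9)-1 = -10
x=12: not odd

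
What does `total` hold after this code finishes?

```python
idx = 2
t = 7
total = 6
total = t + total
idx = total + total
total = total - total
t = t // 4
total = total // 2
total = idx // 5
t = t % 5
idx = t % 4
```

5

total = 7+6 = 13
idx = 13+13 = 26
total = 13-13 = 0
t = 7//4 = 1
total = 0//2 = 0
total = 26//5 = 5
t = 1%5 = 1
idx = 1%4 = 1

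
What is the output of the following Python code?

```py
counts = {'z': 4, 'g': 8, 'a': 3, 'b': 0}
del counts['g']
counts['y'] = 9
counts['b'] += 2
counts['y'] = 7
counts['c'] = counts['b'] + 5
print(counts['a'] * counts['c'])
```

del 'g' → {'z': 4, 'a': 3, 'b': 0}
counts['y'] = 9 → {'z': 4, 'a': 3, 'b': 0, 'y': 9}
counts['b'] = 0+2 = 2 → {'z': 4, 'a': 3, 'b': 2, 'y': 9}
counts['y'] = 7 → {'z': 4, 'a': 3, 'b': 2, 'y': 7}
counts['c'] = counts['b']+5 = 7 → {'z': 4, 'a': 3, 'b': 2, 'y': 7, 'c': 7}
counts['a']*counts['c'] = 3*7 = 21

21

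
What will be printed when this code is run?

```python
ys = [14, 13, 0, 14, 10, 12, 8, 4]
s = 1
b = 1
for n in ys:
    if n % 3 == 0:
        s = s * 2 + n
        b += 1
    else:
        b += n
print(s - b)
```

n=14: not %3==0; b=15
n=13: not %3==0; b=28
n=0: %3==0, s = 1*2+0 = 2; b=29
n=14: not %3==0; b=43
n=10: not %3==0; b=53
n=12: %3==0, s = 2*2+12 = 16; b=54
n=8: not %3==0; b=62
n=4: not %3==0; b=66
s-b = 16-66 = -50

-50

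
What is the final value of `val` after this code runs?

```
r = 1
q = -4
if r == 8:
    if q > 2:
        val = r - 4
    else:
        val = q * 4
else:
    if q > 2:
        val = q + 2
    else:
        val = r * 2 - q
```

6

r=1, q=-4
r == 8 is False; q > 2 is False
→ val = r * 2 - q = 6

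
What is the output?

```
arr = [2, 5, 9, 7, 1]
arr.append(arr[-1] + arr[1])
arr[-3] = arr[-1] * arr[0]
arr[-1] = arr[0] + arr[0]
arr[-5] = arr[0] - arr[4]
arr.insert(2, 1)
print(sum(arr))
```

30

append arr[-1]+arr[1] = 1+5 = 6 → [2, 5, 9, 7, 1, 6]
arr[-3] = arr[-1]*arr[0] = 6*2 = 12 → [2, 5, 9, 12, 1, 6]
arr[-1] = arr[0]+arr[0] = 2+2 = 4 → [2, 5, 9, 12, 1, 4]
arr[-5] = arr[0]-arr[4] = 2-1 = 1 → [2, 1, 9, 12, 1, 4]
insert 1 at 2 → [2, 1, 1, 9, 12, 1, 4]
sum = 30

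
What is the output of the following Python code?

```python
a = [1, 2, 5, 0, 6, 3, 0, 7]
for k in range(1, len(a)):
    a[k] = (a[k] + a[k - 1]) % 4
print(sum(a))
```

k=1: a[1] = (2+1)%4 = 3 → [1, 3, 5, 0, 6, 3, 0, 7]
k=2: a[2] = (5+3)%4 = 0 → [1, 3, 0, 0, 6, 3, 0, 7]
k=3: a[3] = (0+0)%4 = 0 → [1, 3, 0, 0, 6, 3, 0, 7]
k=4: a[4] = (6+0)%4 = 2 → [1, 3, 0, 0, 2, 3, 0, 7]
k=5: a[5] = (3+2)%4 = 1 → [1, 3, 0, 0, 2, 1, 0, 7]
k=6: a[6] = (0+1)%4 = 1 → [1, 3, 0, 0, 2, 1, 1, 7]
k=7: a[7] = (7+1)%4 = 0 → [1, 3, 0, 0, 2, 1, 1, 0]
sum = 8

8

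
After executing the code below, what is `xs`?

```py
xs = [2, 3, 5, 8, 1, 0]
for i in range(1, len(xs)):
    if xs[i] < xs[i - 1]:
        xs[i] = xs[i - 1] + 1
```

i=1: 3>=2, unchanged → [2, 3, 5, 8, 1, 0]
i=2: 5>=3, unchanged → [2, 3, 5, 8, 1, 0]
i=3: 8>=5, unchanged → [2, 3, 5, 8, 1, 0]
i=4: 1<8, xs[4] = 8+1 = 9 → [2, 3, 5, 8, 9, 0]
i=5: 0<9, xs[5] = 9+1 = 10 → [2, 3, 5, 8, 9, 10]

[2, 3, 5, 8, 9, 10]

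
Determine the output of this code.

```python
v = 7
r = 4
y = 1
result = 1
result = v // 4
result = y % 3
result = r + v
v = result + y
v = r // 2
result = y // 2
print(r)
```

result = 7//4 = 1
result = 1%3 = 1
result = 4+7 = 11
v = 11+1 = 12
v = 4//2 = 2
result = 1//2 = 0

4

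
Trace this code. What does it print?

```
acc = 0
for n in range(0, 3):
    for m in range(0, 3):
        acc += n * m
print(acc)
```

9

n=0,m=0: acc = 0+0 = 0
n=0,m=1: acc = 0+0 = 0
n=0,m=2: acc = 0+0 = 0
n=1,m=0: acc = 0+0 = 0
n=1,m=1: acc = 0+1 = 1
n=1,m=2: acc = 1+2 = 3
n=2,m=0: acc = 3+0 = 3
n=2,m=1: acc = 3+2 = 5
n=2,m=2: acc = 5+4 = 9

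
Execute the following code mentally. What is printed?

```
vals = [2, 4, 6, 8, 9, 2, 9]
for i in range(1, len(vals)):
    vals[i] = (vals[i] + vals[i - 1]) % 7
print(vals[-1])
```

i=1: vals[1] = (4+2)%7 = 6 → [2, 6, 6, 8, 9, 2, 9]
i=2: vals[2] = (6+6)%7 = 5 → [2, 6, 5, 8, 9, 2, 9]
i=3: vals[3] = (8+5)%7 = 6 → [2, 6, 5, 6, 9, 2, 9]
i=4: vals[4] = (9+6)%7 = 1 → [2, 6, 5, 6, 1, 2, 9]
i=5: vals[5] = (2+1)%7 = 3 → [2, 6, 5, 6, 1, 3, 9]
i=6: vals[6] = (9+3)%7 = 5 → [2, 6, 5, 6, 1, 3, 5]

5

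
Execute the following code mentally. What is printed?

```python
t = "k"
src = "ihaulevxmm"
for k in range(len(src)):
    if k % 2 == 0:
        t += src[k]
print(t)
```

kialvm

k=0: add 'i' → 'ki'
k=1: skip
k=2: add 'a' → 'kia'
k=3: skip
k=4: add 'l' → 'kial'
k=5: skip
k=6: add 'v' → 'kialv'
k=7: skip
k=8: add 'm' → 'kialvm'
k=9: skip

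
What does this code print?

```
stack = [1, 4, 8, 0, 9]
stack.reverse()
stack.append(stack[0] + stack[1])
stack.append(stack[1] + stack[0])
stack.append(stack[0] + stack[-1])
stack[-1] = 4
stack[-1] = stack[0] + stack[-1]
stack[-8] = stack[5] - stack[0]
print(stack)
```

[0, 0, 8, 4, 1, 9, 9, 13]

reverse → [9, 0, 8, 4, 1]
append stack[0]+stack[1] = 9+0 = 9 → [9, 0, 8, 4, 1, 9]
append stack[1]+stack[0] = 0+9 = 9 → [9, 0, 8, 4, 1, 9, 9]
append stack[0]+stack[-1] = 9+9 = 18 → [9, 0, 8, 4, 1, 9, 9, 18]
stack[-1] = 4 → [9, 0, 8, 4, 1, 9, 9, 4]
stack[-1] = stack[0]+stack[-1] = 9+4 = 13 → [9, 0, 8, 4, 1, 9, 9, 13]
stack[-8] = stack[5]-stack[0] = 9-9 = 0 → [0, 0, 8, 4, 1, 9, 9, 13]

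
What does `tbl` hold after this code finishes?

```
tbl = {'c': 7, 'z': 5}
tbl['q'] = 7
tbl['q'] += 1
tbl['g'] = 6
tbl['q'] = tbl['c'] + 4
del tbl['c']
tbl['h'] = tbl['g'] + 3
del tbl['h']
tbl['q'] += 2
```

{'z': 5, 'q': 13, 'g': 6}

tbl['q'] = 7 → {'c': 7, 'z': 5, 'q': 7}
tbl['q'] = 7+1 = 8 → {'c': 7, 'z': 5, 'q': 8}
tbl['g'] = 6 → {'c': 7, 'z': 5, 'q': 8, 'g': 6}
tbl['q'] = tbl['c']+4 = 11 → {'c': 7, 'z': 5, 'q': 11, 'g': 6}
del 'c' → {'z': 5, 'q': 11, 'g': 6}
tbl['h'] = tbl['g']+3 = 9 → {'z': 5, 'q': 11, 'g': 6, 'h': 9}
del 'h' → {'z': 5, 'q': 11, 'g': 6}
tbl['q'] = 11+2 = 13 → {'z': 5, 'q': 13, 'g': 6}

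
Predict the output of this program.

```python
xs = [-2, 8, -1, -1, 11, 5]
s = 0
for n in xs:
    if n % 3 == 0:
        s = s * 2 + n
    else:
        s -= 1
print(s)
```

n=-2: not %3==0, s = 0-1 = -1
n=8: not %3==0, s = (-1)-1 = -2
n=-1: not %3==0, s = (-2)-1 = -3
n=-1: not %3==0, s = (-3)-1 = -4
n=11: not %3==0, s = (-4)-1 = -5
n=5: not %3==0, s = (-5)-1 = -6

-6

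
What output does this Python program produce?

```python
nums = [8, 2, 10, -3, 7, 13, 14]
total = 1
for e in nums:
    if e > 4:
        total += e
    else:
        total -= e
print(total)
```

54

e=8: >4, total = 1+8 = 9
e=2: not >4, total = 9-2 = 7
e=10: >4, total = 7+10 = 17
e=-3: not >4, total = 17-(-3) = 20
e=7: >4, total = 20+7 = 27
e=13: >4, total = 27+13 = 40
e=14: >4, total = 40+14 = 54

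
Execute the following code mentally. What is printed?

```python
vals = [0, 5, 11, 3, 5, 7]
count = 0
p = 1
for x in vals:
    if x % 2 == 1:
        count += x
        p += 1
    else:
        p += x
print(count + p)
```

x=0: not odd; p=1
x=5: odd, count = 0+5 = 5; p=2
x=11: odd, count = 5+11 = 16; p=3
x=3: odd, count = 16+3 = 19; p=4
x=5: odd, count = 19+5 = 24; p=5
x=7: odd, count = 24+7 = 31; p=6
count+p = 31+6 = 37

37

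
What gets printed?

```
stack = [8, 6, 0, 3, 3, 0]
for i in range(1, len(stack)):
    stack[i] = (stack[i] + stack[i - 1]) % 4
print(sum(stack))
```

13

i=1: stack[1] = (6+8)%4 = 2 → [8, 2, 0, 3, 3, 0]
i=2: stack[2] = (0+2)%4 = 2 → [8, 2, 2, 3, 3, 0]
i=3: stack[3] = (3+2)%4 = 1 → [8, 2, 2, 1, 3, 0]
i=4: stack[4] = (3+1)%4 = 0 → [8, 2, 2, 1, 0, 0]
i=5: stack[5] = (0+0)%4 = 0 → [8, 2, 2, 1, 0, 0]
sum = 13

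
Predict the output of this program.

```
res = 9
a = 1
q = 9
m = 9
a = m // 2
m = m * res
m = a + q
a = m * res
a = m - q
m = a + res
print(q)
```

9

a = 9//2 = 4
m = 9*9 = 81
m = 4+9 = 13
a = 13*9 = 117
a = 13-9 = 4
m = 4+9 = 13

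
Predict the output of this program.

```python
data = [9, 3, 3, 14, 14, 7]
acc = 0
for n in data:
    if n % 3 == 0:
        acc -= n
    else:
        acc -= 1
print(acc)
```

n=9: %3==0, acc = 0-9 = -9
n=3: %3==0, acc = (-9)-3 = -12
n=3: %3==0, acc = (-12)-3 = -15
n=14: not %3==0, acc = (-15)-1 = -16
n=14: not %3==0, acc = (-16)-1 = -17
n=7: not %3==0, acc = (-17)-1 = -18

-18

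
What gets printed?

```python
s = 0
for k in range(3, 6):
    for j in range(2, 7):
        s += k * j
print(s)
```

240

k=3,j=2: s = 0+6 = 6
k=3,j=3: s = 6+9 = 15
k=3,j=4: s = 15+12 = 27
k=3,j=5: s = 27+15 = 42
k=3,j=6: s = 42+18 = 60
k=4,j=2: s = 60+8 = 68
k=4,j=3: s = 68+12 = 80
k=4,j=4: s = 80+16 = 96
k=4,j=5: s = 96+20 = 116
k=4,j=6: s = 116+24 = 140
k=5,j=2: s = 140+10 = 150
k=5,j=3: s = 150+15 = 165
k=5,j=4: s = 165+20 = 185
k=5,j=5: s = 185+25 = 210
k=5,j=6: s = 210+30 = 240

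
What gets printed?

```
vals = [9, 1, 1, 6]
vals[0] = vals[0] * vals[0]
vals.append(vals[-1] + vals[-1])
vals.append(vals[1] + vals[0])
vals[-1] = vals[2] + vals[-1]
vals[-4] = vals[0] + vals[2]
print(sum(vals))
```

265

vals[0] = vals[0]*vals[0] = 9*9 = 81 → [81, 1, 1, 6]
append vals[-1]+vals[-1] = 6+6 = 12 → [81, 1, 1, 6, 12]
append vals[1]+vals[0] = 1+81 = 82 → [81, 1, 1, 6, 12, 82]
vals[-1] = vals[2]+vals[-1] = 1+82 = 83 → [81, 1, 1, 6, 12, 83]
vals[-4] = vals[0]+vals[2] = 81+1 = 82 → [81, 1, 82, 6, 12, 83]
sum = 265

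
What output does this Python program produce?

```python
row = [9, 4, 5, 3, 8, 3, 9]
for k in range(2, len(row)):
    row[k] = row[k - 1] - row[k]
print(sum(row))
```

k=2: row[2] = 4-5 = -1 → [9, 4, -1, 3, 8, 3, 9]
k=3: row[3] = (-1)-3 = -4 → [9, 4, -1, -4, 8, 3, 9]
k=4: row[4] = (-4)-8 = -12 → [9, 4, -1, -4, -12, 3, 9]
k=5: row[5] = (-12)-3 = -15 → [9, 4, -1, -4, -12, -15, 9]
k=6: row[6] = (-15)-9 = -24 → [9, 4, -1, -4, -12, -15, -24]
sum = -43

-43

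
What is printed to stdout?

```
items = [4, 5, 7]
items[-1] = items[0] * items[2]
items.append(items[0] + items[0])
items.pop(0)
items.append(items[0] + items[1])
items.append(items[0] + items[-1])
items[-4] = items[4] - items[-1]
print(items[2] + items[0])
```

items[-1] = items[0]*items[2] = 4*7 = 28 → [4, 5, 28]
append items[0]+items[0] = 4+4 = 8 → [4, 5, 28, 8]
pop(0) removes 4 → [5, 28, 8]
append items[0]+items[1] = 5+28 = 33 → [5, 28, 8, 33]
append items[0]+items[-1] = 5+33 = 38 → [5, 28, 8, 33, 38]
items[-4] = items[4]-items[-1] = 38-38 = 0 → [5, 0, 8, 33, 38]
items[2]+items[0] = 8+5 = 13

13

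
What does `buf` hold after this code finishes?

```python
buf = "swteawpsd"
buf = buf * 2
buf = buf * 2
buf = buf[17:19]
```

repeat ×2 → 'swteawpsdswteawpsd'
repeat ×2 → 'swteawpsdswteawpsdswteawpsdswteawpsd'
slice [17:19] → 'ds'

'ds'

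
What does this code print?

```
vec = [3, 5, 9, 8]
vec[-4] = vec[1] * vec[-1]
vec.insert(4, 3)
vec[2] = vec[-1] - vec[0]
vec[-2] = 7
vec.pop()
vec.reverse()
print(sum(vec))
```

15

vec[-4] = vec[1]*vec[-1] = 5*8 = 40 → [40, 5, 9, 8]
insert 3 at 4 → [40, 5, 9, 8, 3]
vec[2] = vec[-1]-vec[0] = 3-40 = -37 → [40, 5, -37, 8, 3]
vec[-2] = 7 → [40, 5, -37, 7, 3]
pop() removes 3 → [40, 5, -37, 7]
reverse → [7, -37, 5, 40]
sum = 15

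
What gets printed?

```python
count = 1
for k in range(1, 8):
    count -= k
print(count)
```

-27

k=1: count = 1-1 = 0
k=2: count = 0-2 = -2
k=3: count = (-2)-3 = -5
k=4: count = (-5)-4 = -9
k=5: count = (-9)-5 = -14
k=6: count = (-14)-6 = -20
k=7: count = (-20)-7 = -27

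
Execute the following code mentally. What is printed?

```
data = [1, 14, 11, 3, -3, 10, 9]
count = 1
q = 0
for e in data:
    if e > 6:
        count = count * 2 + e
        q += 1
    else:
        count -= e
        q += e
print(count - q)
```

e=1: not >6, count = 1-1 = 0; q=1
e=14: >6, count = 0*2+14 = 14; q=2
e=11: >6, count = 14*2+11 = 39; q=3
e=3: not >6, count = 39-3 = 36; q=6
e=-3: not >6, count = 36-(-3) = 39; q=3
e=10: >6, count = 39*2+10 = 88; q=4
e=9: >6, count = 88*2+9 = 185; q=5
count-q = 185-5 = 180

180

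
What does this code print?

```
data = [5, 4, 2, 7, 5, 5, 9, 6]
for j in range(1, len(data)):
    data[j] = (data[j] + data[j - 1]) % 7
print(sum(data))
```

20

j=1: data[1] = (4+5)%7 = 2 → [5, 2, 2, 7, 5, 5, 9, 6]
j=2: data[2] = (2+2)%7 = 4 → [5, 2, 4, 7, 5, 5, 9, 6]
j=3: data[3] = (7+4)%7 = 4 → [5, 2, 4, 4, 5, 5, 9, 6]
j=4: data[4] = (5+4)%7 = 2 → [5, 2, 4, 4, 2, 5, 9, 6]
j=5: data[5] = (5+2)%7 = 0 → [5, 2, 4, 4, 2, 0, 9, 6]
j=6: data[6] = (9+0)%7 = 2 → [5, 2, 4, 4, 2, 0, 2, 6]
j=7: data[7] = (6+2)%7 = 1 → [5, 2, 4, 4, 2, 0, 2, 1]
sum = 20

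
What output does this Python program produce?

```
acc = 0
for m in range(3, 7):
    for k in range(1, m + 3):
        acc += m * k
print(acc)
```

m=3,k=1: acc = 0+3 = 3
m=3,k=2: acc = 3+6 = 9
m=3,k=3: acc = 9+9 = 18
m=3,k=4: acc = 18+12 = 30
m=3,k=5: acc = 30+15 = 45
m=4,k=1: acc = 45+4 = 49
m=4,k=2: acc = 49+8 = 57
m=4,k=3: acc = 57+12 = 69
m=4,k=4: acc = 69+16 = 85
m=4,k=5: acc = 85+20 = 105
m=4,k=6: acc = 105+24 = 129
m=5,k=1: acc = 129+5 = 134
m=5,k=2: acc = 134+10 = 144
m=5,k=3: acc = 144+15 = 159
m=5,k=4: acc = 159+20 = 179
m=5,k=5: acc = 179+25 = 204
m=5,k=6: acc = 204+30 = 234
m=5,k=7: acc = 234+35 = 269
m=6,k=1: acc = 269+6 = 275
m=6,k=2: acc = 275+12 = 287
m=6,k=3: acc = 287+18 = 305
m=6,k=4: acc = 305+24 = 329
m=6,k=5: acc = 329+30 = 359
m=6,k=6: acc = 359+36 = 395
m=6,k=7: acc = 395+42 = 437
m=6,k=8: acc = 437+48 = 485

485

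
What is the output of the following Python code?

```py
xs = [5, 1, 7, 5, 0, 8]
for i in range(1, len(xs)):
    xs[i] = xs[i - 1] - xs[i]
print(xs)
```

[5, 4, -3, -8, -8, -16]

i=1: xs[1] = 5-1 = 4 → [5, 4, 7, 5, 0, 8]
i=2: xs[2] = 4-7 = -3 → [5, 4, -3, 5, 0, 8]
i=3: xs[3] = (-3)-5 = -8 → [5, 4, -3, -8, 0, 8]
i=4: xs[4] = (-8)-0 = -8 → [5, 4, -3, -8, -8, 8]
i=5: xs[5] = (-8)-8 = -16 → [5, 4, -3, -8, -8, -16]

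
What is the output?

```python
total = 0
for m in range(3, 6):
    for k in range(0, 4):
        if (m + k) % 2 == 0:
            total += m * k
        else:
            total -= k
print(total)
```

32

m=3,k=0: odd sum, total = 0-0 = 0
m=3,k=1: even sum, total = 0+3 = 3
m=3,k=2: odd sum, total = 3-2 = 1
m=3,k=3: even sum, total = 1+9 = 10
m=4,k=0: even sum, total = 10+0 = 10
m=4,k=1: odd sum, total = 10-1 = 9
m=4,k=2: even sum, total = 9+8 = 17
m=4,k=3: odd sum, total = 17-3 = 14
m=5,k=0: odd sum, total = 14-0 = 14
m=5,k=1: even sum, total = 14+5 = 19
m=5,k=2: odd sum, total = 19-2 = 17
m=5,k=3: even sum, total = 17+15 = 32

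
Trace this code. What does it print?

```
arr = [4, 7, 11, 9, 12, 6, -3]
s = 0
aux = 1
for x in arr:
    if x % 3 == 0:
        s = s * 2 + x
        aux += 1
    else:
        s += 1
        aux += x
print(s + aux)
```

x=4: not %3==0, s = 0+1 = 1; aux=5
x=7: not %3==0, s = 1+1 = 2; aux=12
x=11: not %3==0, s = 2+1 = 3; aux=23
x=9: %3==0, s = 3*2+9 = 15; aux=24
x=12: %3==0, s = 15*2+12 = 42; aux=25
x=6: %3==0, s = 42*2+6 = 90; aux=26
x=-3: %3==0, s = 90*2+(-3) = 177; aux=27
s+aux = 177+27 = 204

204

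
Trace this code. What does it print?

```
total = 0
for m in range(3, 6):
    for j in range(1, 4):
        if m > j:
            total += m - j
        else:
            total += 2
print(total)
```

20

m=3,j=1: 3>1, total = 0+2 = 2
m=3,j=2: 3>2, total = 2+1 = 3
m=3,j=3: not 3>3, total = 3+2 = 5
m=4,j=1: 4>1, total = 5+3 = 8
m=4,j=2: 4>2, total = 8+2 = 10
m=4,j=3: 4>3, total = 10+1 = 11
m=5,j=1: 5>1, total = 11+4 = 15
m=5,j=2: 5>2, total = 15+3 = 18
m=5,j=3: 5>3, total = 18+2 = 20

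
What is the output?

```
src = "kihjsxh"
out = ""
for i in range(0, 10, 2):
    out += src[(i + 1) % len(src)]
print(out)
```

ijxkh

i=0: add src[1]='i' → 'i'
i=2: add src[3]='j' → 'ij'
i=4: add src[5]='x' → 'ijx'
i=6: add src[0]='k' → 'ijxk'
i=8: add src[2]='h' → 'ijxkh'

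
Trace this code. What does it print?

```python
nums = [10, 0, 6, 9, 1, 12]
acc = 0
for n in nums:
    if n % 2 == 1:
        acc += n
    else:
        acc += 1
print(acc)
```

n=10: not odd, acc = 0+1 = 1
n=0: not odd, acc = 1+1 = 2
n=6: not odd, acc = 2+1 = 3
n=9: odd, acc = 3+9 = 12
n=1: odd, acc = 12+1 = 13
n=12: not odd, acc = 13+1 = 14

14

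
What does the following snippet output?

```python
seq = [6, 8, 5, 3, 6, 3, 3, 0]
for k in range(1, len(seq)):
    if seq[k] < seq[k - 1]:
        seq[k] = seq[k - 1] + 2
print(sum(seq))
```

104

k=1: 8>=6, unchanged → [6, 8, 5, 3, 6, 3, 3, 0]
k=2: 5<8, seq[2] = 8+2 = 10 → [6, 8, 10, 3, 6, 3, 3, 0]
k=3: 3<10, seq[3] = 10+2 = 12 → [6, 8, 10, 12, 6, 3, 3, 0]
k=4: 6<12, seq[4] = 12+2 = 14 → [6, 8, 10, 12, 14, 3, 3, 0]
k=5: 3<14, seq[5] = 14+2 = 16 → [6, 8, 10, 12, 14, 16, 3, 0]
k=6: 3<16, seq[6] = 16+2 = 18 → [6, 8, 10, 12, 14, 16, 18, 0]
k=7: 0<18, seq[7] = 18+2 = 20 → [6, 8, 10, 12, 14, 16, 18, 20]
sum = 104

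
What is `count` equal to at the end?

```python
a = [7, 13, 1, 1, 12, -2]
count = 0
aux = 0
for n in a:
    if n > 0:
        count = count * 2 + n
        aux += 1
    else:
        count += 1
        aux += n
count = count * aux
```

n=7: >0, count = 0*2+7 = 7; aux=1
n=13: >0, count = 7*2+13 = 27; aux=2
n=1: >0, count = 27*2+1 = 55; aux=3
n=1: >0, count = 55*2+1 = 111; aux=4
n=12: >0, count = 111*2+12 = 234; aux=5
n=-2: not >0, count = 234+1 = 235; aux=3
count*aux = 235*3 = 705

705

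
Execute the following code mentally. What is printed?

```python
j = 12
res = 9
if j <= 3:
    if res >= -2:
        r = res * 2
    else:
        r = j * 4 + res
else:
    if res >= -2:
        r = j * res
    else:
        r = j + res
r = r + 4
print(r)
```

j=12, res=9
j <= 3 is False; res >= -2 is True
→ r = j * res = 108
r = 108+4 = 112

112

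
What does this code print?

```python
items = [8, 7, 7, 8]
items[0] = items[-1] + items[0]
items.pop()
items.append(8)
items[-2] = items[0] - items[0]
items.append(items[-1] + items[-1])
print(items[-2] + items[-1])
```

24

items[0] = items[-1]+items[0] = 8+8 = 16 → [16, 7, 7, 8]
pop() removes 8 → [16, 7, 7]
append 8 → [16, 7, 7, 8]
items[-2] = items[0]-items[0] = 16-16 = 0 → [16, 7, 0, 8]
append items[-1]+items[-1] = 8+8 = 16 → [16, 7, 0, 8, 16]
items[-2]+items[-1] = 8+16 = 24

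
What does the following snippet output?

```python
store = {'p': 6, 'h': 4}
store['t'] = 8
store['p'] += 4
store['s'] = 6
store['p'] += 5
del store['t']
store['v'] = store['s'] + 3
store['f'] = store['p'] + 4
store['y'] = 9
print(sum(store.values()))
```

62

store['t'] = 8 → {'p': 6, 'h': 4, 't': 8}
store['p'] = 6+4 = 10 → {'p': 10, 'h': 4, 't': 8}
store['s'] = 6 → {'p': 10, 'h': 4, 't': 8, 's': 6}
store['p'] = 10+5 = 15 → {'p': 15, 'h': 4, 't': 8, 's': 6}
del 't' → {'p': 15, 'h': 4, 's': 6}
store['v'] = store['s']+3 = 9 → {'p': 15, 'h': 4, 's': 6, 'v': 9}
store['f'] = store['p']+4 = 19 → {'p': 15, 'h': 4, 's': 6, 'v': 9, 'f': 19}
store['y'] = 9 → {'p': 15, 'h': 4, 's': 6, 'v': 9, 'f': 19, 'y': 9}
sum of values = 62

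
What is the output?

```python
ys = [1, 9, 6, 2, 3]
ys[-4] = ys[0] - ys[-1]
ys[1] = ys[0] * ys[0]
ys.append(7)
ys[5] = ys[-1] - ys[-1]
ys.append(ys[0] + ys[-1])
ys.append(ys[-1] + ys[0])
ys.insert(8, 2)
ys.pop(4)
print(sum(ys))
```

ys[-4] = ys[0]-ys[-1] = 1-3 = -2 → [1, -2, 6, 2, 3]
ys[1] = ys[0]*ys[0] = 1*1 = 1 → [1, 1, 6, 2, 3]
append 7 → [1, 1, 6, 2, 3, 7]
ys[5] = ys[-1]-ys[-1] = 7-7 = 0 → [1, 1, 6, 2, 3, 0]
append ys[0]+ys[-1] = 1+0 = 1 → [1, 1, 6, 2, 3, 0, 1]
append ys[-1]+ys[0] = 1+1 = 2 → [1, 1, 6, 2, 3, 0, 1, 2]
insert 2 at 8 → [1, 1, 6, 2, 3, 0, 1, 2, 2]
pop(4) removes 3 → [1, 1, 6, 2, 0, 1, 2, 2]
sum = 15

15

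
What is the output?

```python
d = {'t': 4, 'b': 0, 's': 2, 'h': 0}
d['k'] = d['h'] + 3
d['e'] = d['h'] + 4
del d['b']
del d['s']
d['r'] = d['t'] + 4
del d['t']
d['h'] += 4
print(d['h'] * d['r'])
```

32

d['k'] = d['h']+3 = 3 → {'t': 4, 'b': 0, 's': 2, 'h': 0, 'k': 3}
d['e'] = d['h']+4 = 4 → {'t': 4, 'b': 0, 's': 2, 'h': 0, 'k': 3, 'e': 4}
del 'b' → {'t': 4, 's': 2, 'h': 0, 'k': 3, 'e': 4}
del 's' → {'t': 4, 'h': 0, 'k': 3, 'e': 4}
d['r'] = d['t']+4 = 8 → {'t': 4, 'h': 0, 'k': 3, 'e': 4, 'r': 8}
del 't' → {'h': 0, 'k': 3, 'e': 4, 'r': 8}
d['h'] = 0+4 = 4 → {'h': 4, 'k': 3, 'e': 4, 'r': 8}
d['h']*d['r'] = 4*8 = 32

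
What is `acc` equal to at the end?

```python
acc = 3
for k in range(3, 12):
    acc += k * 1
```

66

k=3: acc = 3+3*1 = 6
k=4: acc = 6+4*1 = 10
k=5: acc = 10+5*1 = 15
k=6: acc = 15+6*1 = 21
k=7: acc = 21+7*1 = 28
k=8: acc = 28+8*1 = 36
k=9: acc = 36+9*1 = 45
k=10: acc = 45+10*1 = 55
k=11: acc = 55+11*1 = 66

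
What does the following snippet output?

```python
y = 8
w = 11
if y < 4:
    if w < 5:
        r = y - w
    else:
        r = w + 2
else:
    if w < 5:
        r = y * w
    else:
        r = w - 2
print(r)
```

y=8, w=11
y < 4 is False; w < 5 is False
→ r = w - 2 = 9

9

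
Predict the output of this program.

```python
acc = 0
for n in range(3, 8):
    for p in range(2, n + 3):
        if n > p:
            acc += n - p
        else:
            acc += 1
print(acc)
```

50

n=3,p=2: 3>2, acc = 0+1 = 1
n=3,p=3: not 3>3, acc = 1+1 = 2
n=3,p=4: not 3>4, acc = 2+1 = 3
n=3,p=5: not 3>5, acc = 3+1 = 4
n=4,p=2: 4>2, acc = 4+2 = 6
n=4,p=3: 4>3, acc = 6+1 = 7
n=4,p=4: not 4>4, acc = 7+1 = 8
n=4,p=5: not 4>5, acc = 8+1 = 9
n=4,p=6: not 4>6, acc = 9+1 = 10
n=5,p=2: 5>2, acc = 10+3 = 13
n=5,p=3: 5>3, acc = 13+2 = 15
n=5,p=4: 5>4, acc = 15+1 = 16
n=5,p=5: not 5>5, acc = 16+1 = 17
n=5,p=6: not 5>6, acc = 17+1 = 18
n=5,p=7: not 5>7, acc = 18+1 = 19
n=6,p=2: 6>2, acc = 19+4 = 23
n=6,p=3: 6>3, acc = 23+3 = 26
n=6,p=4: 6>4, acc = 26+2 = 28
n=6,p=5: 6>5, acc = 28+1 = 29
n=6,p=6: not 6>6, acc = 29+1 = 30
n=6,p=7: not 6>7, acc = 30+1 = 31
n=6,p=8: not 6>8, acc = 31+1 = 32
n=7,p=2: 7>2, acc = 32+5 = 37
n=7,p=3: 7>3, acc = 37+4 = 41
n=7,p=4: 7>4, acc = 41+3 = 44
n=7,p=5: 7>5, acc = 44+2 = 46
n=7,p=6: 7>6, acc = 46+1 = 47
n=7,p=7: not 7>7, acc = 47+1 = 48
n=7,p=8: not 7>8, acc = 48+1 = 49
n=7,p=9: not 7>9, acc = 49+1 = 50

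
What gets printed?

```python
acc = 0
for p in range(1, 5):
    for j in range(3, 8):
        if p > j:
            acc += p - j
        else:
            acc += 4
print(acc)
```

p=1,j=3: not 1>3, acc = 0+4 = 4
p=1,j=4: not 1>4, acc = 4+4 = 8
p=1,j=5: not 1>5, acc = 8+4 = 12
p=1,j=6: not 1>6, acc = 12+4 = 16
p=1,j=7: not 1>7, acc = 16+4 = 20
p=2,j=3: not 2>3, acc = 20+4 = 24
p=2,j=4: not 2>4, acc = 24+4 = 28
p=2,j=5: not 2>5, acc = 28+4 = 32
p=2,j=6: not 2>6, acc = 32+4 = 36
p=2,j=7: not 2>7, acc = 36+4 = 40
p=3,j=3: not 3>3, acc = 40+4 = 44
p=3,j=4: not 3>4, acc = 44+4 = 48
p=3,j=5: not 3>5, acc = 48+4 = 52
p=3,j=6: not 3>6, acc = 52+4 = 56
p=3,j=7: not 3>7, acc = 56+4 = 60
p=4,j=3: 4>3, acc = 60+1 = 61
p=4,j=4: not 4>4, acc = 61+4 = 65
p=4,j=5: not 4>5, acc = 65+4 = 69
p=4,j=6: not 4>6, acc = 69+4 = 73
p=4,j=7: not 4>7, acc = 73+4 = 77

77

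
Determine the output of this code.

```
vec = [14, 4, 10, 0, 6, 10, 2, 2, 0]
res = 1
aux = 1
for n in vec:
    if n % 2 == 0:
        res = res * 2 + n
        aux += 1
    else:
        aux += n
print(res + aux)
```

n=14: even, res = 1*2+14 = 16; aux=2
n=4: even, res = 16*2+4 = 36; aux=3
n=10: even, res = 36*2+10 = 82; aux=4
n=0: even, res = 82*2+0 = 164; aux=5
n=6: even, res = 164*2+6 = 334; aux=6
n=10: even, res = 334*2+10 = 678; aux=7
n=2: even, res = 678*2+2 = 1358; aux=8
n=2: even, res = 1358*2+2 = 2718; aux=9
n=0: even, res = 2718*2+0 = 5436; aux=10
res+aux = 5436+10 = 5446

5446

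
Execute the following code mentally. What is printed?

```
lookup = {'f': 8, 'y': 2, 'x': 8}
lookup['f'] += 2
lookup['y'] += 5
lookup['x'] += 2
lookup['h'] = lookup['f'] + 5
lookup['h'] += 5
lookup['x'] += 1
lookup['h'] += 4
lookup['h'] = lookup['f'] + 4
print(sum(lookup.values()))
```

lookup['f'] = 8+2 = 10 → {'f': 10, 'y': 2, 'x': 8}
lookup['y'] = 2+5 = 7 → {'f': 10, 'y': 7, 'x': 8}
lookup['x'] = 8+2 = 10 → {'f': 10, 'y': 7, 'x': 10}
lookup['h'] = lookup['f']+5 = 15 → {'f': 10, 'y': 7, 'x': 10, 'h': 15}
lookup['h'] = 15+5 = 20 → {'f': 10, 'y': 7, 'x': 10, 'h': 20}
lookup['x'] = 10+1 = 11 → {'f': 10, 'y': 7, 'x': 11, 'h': 20}
lookup['h'] = 20+4 = 24 → {'f': 10, 'y': 7, 'x': 11, 'h': 24}
lookup['h'] = lookup['f']+4 = 14 → {'f': 10, 'y': 7, 'x': 11, 'h': 14}
sum of values = 42

42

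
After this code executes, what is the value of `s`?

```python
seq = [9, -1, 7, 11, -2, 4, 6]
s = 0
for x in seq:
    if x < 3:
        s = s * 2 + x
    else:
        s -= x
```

x=9: not <3, s = 0-9 = -9
x=-1: <3, s = (-9)*2+(-1) = -19
x=7: not <3, s = (-19)-7 = -26
x=11: not <3, s = (-26)-11 = -37
x=-2: <3, s = (-37)*2+(-2) = -76
x=4: not <3, s = (-76)-4 = -80
x=6: not <3, s = (-80)-6 = -86

-86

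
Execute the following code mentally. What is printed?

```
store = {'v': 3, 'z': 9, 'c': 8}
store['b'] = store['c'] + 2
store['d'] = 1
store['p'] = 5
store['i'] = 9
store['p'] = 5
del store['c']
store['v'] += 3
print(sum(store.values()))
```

store['b'] = store['c']+2 = 10 → {'v': 3, 'z': 9, 'c': 8, 'b': 10}
store['d'] = 1 → {'v': 3, 'z': 9, 'c': 8, 'b': 10, 'd': 1}
store['p'] = 5 → {'v': 3, 'z': 9, 'c': 8, 'b': 10, 'd': 1, 'p': 5}
store['i'] = 9 → {'v': 3, 'z': 9, 'c': 8, 'b': 10, 'd': 1, 'p': 5, 'i': 9}
store['p'] = 5 → {'v': 3, 'z': 9, 'c': 8, 'b': 10, 'd': 1, 'p': 5, 'i': 9}
del 'c' → {'v': 3, 'z': 9, 'b': 10, 'd': 1, 'p': 5, 'i': 9}
store['v'] = 3+3 = 6 → {'v': 6, 'z': 9, 'b': 10, 'd': 1, 'p': 5, 'i': 9}
sum of values = 40

40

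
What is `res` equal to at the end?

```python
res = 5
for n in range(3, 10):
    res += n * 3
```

131

n=3: res = 5+3*3 = 14
n=4: res = 14+4*3 = 26
n=5: res = 26+5*3 = 41
n=6: res = 41+6*3 = 59
n=7: res = 59+7*3 = 80
n=8: res = 80+8*3 = 104
n=9: res = 104+9*3 = 131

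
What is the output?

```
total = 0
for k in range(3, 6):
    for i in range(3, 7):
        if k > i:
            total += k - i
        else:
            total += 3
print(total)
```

31

k=3,i=3: not 3>3, total = 0+3 = 3
k=3,i=4: not 3>4, total = 3+3 = 6
k=3,i=5: not 3>5, total = 6+3 = 9
k=3,i=6: not 3>6, total = 9+3 = 12
k=4,i=3: 4>3, total = 12+1 = 13
k=4,i=4: not 4>4, total = 13+3 = 16
k=4,i=5: not 4>5, total = 16+3 = 19
k=4,i=6: not 4>6, total = 19+3 = 22
k=5,i=3: 5>3, total = 22+2 = 24
k=5,i=4: 5>4, total = 24+1 = 25
k=5,i=5: not 5>5, total = 25+3 = 28
k=5,i=6: not 5>6, total = 28+3 = 31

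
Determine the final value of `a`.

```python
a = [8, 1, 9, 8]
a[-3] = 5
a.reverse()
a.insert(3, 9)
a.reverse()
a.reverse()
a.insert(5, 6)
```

[8, 9, 5, 9, 8, 6]

a[-3] = 5 → [8, 5, 9, 8]
reverse → [8, 9, 5, 8]
insert 9 at 3 → [8, 9, 5, 9, 8]
reverse → [8, 9, 5, 9, 8]
reverse → [8, 9, 5, 9, 8]
insert 6 at 5 → [8, 9, 5, 9, 8, 6]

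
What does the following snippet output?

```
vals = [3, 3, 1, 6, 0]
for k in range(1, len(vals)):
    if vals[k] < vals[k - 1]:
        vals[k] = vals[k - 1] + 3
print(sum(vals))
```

k=1: 3>=3, unchanged → [3, 3, 1, 6, 0]
k=2: 1<3, vals[2] = 3+3 = 6 → [3, 3, 6, 6, 0]
k=3: 6>=6, unchanged → [3, 3, 6, 6, 0]
k=4: 0<6, vals[4] = 6+3 = 9 → [3, 3, 6, 6, 9]
sum = 27

27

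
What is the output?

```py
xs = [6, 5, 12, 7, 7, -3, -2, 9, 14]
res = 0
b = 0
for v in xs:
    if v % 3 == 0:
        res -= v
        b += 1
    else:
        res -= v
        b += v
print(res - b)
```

v=6: %3==0, res = 0-6 = -6; b=1
v=5: not %3==0, res = (-6)-5 = -11; b=6
v=12: %3==0, res = (-11)-12 = -23; b=7
v=7: not %3==0, res = (-23)-7 = -30; b=14
v=7: not %3==0, res = (-30)-7 = -37; b=21
v=-3: %3==0, res = (-37)-(-3) = -34; b=22
v=-2: not %3==0, res = (-34)-(-2) = -32; b=20
v=9: %3==0, res = (-32)-9 = -41; b=21
v=14: not %3==0, res = (-41)-14 = -55; b=35
res-b = (-55)-35 = -90

-90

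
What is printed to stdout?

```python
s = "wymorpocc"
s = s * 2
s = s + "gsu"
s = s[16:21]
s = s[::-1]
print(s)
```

repeat ×2 → 'wymorpoccwymorpocc'
+ 'gsu' → 'wymorpoccwymorpoccgsu'
slice [16:21] → 'ccgsu'
reverse → 'usgcc'

usgcc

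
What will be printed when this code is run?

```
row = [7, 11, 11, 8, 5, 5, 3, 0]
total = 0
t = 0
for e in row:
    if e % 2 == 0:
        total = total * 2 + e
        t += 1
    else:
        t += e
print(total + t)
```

60

e=7: not even; t=7
e=11: not even; t=18
e=11: not even; t=29
e=8: even, total = 0*2+8 = 8; t=30
e=5: not even; t=35
e=5: not even; t=40
e=3: not even; t=43
e=0: even, total = 8*2+0 = 16; t=44
total+t = 16+44 = 60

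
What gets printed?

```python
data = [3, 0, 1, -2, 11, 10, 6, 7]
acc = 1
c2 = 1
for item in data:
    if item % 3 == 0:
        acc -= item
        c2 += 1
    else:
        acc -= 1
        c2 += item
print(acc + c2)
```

item=3: %3==0, acc = 1-3 = -2; c2=2
item=0: %3==0, acc = (-2)-0 = -2; c2=3
item=1: not %3==0, acc = (-2)-1 = -3; c2=4
item=-2: not %3==0, acc = (-3)-1 = -4; c2=2
item=11: not %3==0, acc = (-4)-1 = -5; c2=13
item=10: not %3==0, acc = (-5)-1 = -6; c2=23
item=6: %3==0, acc = (-6)-6 = -12; c2=24
item=7: not %3==0, acc = (-12)-1 = -13; c2=31
acc+c2 = (-13)+31 = 18

18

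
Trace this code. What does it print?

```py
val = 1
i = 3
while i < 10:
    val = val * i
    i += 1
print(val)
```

181440

i=3: val = 1*3 = 3
i=4: val = 3*4 = 12
i=5: val = 12*5 = 60
i=6: val = 60*6 = 360
i=7: val = 360*7 = 2520
i=8: val = 2520*8 = 20160
i=9: val = 20160*9 = 181440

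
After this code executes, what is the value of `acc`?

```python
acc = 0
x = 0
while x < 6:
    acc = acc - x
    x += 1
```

-15

x=0: acc = 0-0 = 0
x=1: acc = 0-1 = -1
x=2: acc = (-1)-2 = -3
x=3: acc = (-3)-3 = -6
x=4: acc = (-6)-4 = -10
x=5: acc = (-10)-5 = -15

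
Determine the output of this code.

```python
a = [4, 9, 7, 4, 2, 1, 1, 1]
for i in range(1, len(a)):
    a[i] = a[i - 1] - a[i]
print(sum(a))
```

i=1: a[1] = 4-9 = -5 → [4, -5, 7, 4, 2, 1, 1, 1]
i=2: a[2] = (-5)-7 = -12 → [4, -5, -12, 4, 2, 1, 1, 1]
i=3: a[3] = (-12)-4 = -16 → [4, -5, -12, -16, 2, 1, 1, 1]
i=4: a[4] = (-16)-2 = -18 → [4, -5, -12, -16, -18, 1, 1, 1]
i=5: a[5] = (-18)-1 = -19 → [4, -5, -12, -16, -18, -19, 1, 1]
i=6: a[6] = (-19)-1 = -20 → [4, -5, -12, -16, -18, -19, -20, 1]
i=7: a[7] = (-20)-1 = -21 → [4, -5, -12, -16, -18, -19, -20, -21]
sum = -107

-107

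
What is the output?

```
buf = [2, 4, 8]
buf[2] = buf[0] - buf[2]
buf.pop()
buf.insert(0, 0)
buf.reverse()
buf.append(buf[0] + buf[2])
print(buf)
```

[4, 2, 0, 4]

buf[2] = buf[0]-buf[2] = 2-8 = -6 → [2, 4, -6]
pop() removes -6 → [2, 4]
insert 0 at 0 → [0, 2, 4]
reverse → [4, 2, 0]
append buf[0]+buf[2] = 4+0 = 4 → [4, 2, 0, 4]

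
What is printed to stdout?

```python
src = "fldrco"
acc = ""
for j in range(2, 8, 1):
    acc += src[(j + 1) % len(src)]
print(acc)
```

rcofld

j=2: add src[3]='r' → 'r'
j=3: add src[4]='c' → 'rc'
j=4: add src[5]='o' → 'rco'
j=5: add src[0]='f' → 'rcof'
j=6: add src[1]='l' → 'rcofl'
j=7: add src[2]='d' → 'rcofld'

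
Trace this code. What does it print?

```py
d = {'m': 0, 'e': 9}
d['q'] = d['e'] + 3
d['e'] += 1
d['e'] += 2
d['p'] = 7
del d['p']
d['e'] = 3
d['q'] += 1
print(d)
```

{'m': 0, 'e': 3, 'q': 13}

d['q'] = d['e']+3 = 12 → {'m': 0, 'e': 9, 'q': 12}
d['e'] = 9+1 = 10 → {'m': 0, 'e': 10, 'q': 12}
d['e'] = 10+2 = 12 → {'m': 0, 'e': 12, 'q': 12}
d['p'] = 7 → {'m': 0, 'e': 12, 'q': 12, 'p': 7}
del 'p' → {'m': 0, 'e': 12, 'q': 12}
d['e'] = 3 → {'m': 0, 'e': 3, 'q': 12}
d['q'] = 12+1 = 13 → {'m': 0, 'e': 3, 'q': 13}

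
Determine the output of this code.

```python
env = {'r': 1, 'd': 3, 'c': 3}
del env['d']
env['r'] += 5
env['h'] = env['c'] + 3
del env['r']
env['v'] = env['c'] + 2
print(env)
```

{'c': 3, 'h': 6, 'v': 5}

del 'd' → {'r': 1, 'c': 3}
env['r'] = 1+5 = 6 → {'r': 6, 'c': 3}
env['h'] = env['c']+3 = 6 → {'r': 6, 'c': 3, 'h': 6}
del 'r' → {'c': 3, 'h': 6}
env['v'] = env['c']+2 = 5 → {'c': 3, 'h': 6, 'v': 5}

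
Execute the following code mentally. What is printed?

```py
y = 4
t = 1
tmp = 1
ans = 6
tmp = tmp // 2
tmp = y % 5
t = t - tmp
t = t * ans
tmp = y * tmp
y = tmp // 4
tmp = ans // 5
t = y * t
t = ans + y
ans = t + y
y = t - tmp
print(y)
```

9

tmp = 1//2 = 0
tmp = 4%5 = 4
t = 1-4 = -3
t = (-3)*6 = -18
tmp = 4*4 = 16
y = 16//4 = 4
tmp = 6//5 = 1
t = 4*(-18) = -72
t = 6+4 = 10
ans = 10+4 = 14
y = 10-1 = 9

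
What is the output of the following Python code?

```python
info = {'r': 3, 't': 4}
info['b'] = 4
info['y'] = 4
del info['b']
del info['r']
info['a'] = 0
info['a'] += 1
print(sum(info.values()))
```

info['b'] = 4 → {'r': 3, 't': 4, 'b': 4}
info['y'] = 4 → {'r': 3, 't': 4, 'b': 4, 'y': 4}
del 'b' → {'r': 3, 't': 4, 'y': 4}
del 'r' → {'t': 4, 'y': 4}
info['a'] = 0 → {'t': 4, 'y': 4, 'a': 0}
info['a'] = 0+1 = 1 → {'t': 4, 'y': 4, 'a': 1}
sum of values = 9

9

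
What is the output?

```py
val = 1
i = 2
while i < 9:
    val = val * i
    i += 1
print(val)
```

i=2: val = 1*2 = 2
i=3: val = 2*3 = 6
i=4: val = 6*4 = 24
i=5: val = 24*5 = 120
i=6: val = 120*6 = 720
i=7: val = 720*7 = 5040
i=8: val = 5040*8 = 40320

40320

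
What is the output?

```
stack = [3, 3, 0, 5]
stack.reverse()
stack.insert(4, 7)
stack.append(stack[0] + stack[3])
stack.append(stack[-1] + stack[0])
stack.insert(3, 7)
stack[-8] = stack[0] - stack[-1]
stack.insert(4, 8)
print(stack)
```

[-8, 0, 3, 7, 8, 3, 7, 8, 13]

reverse → [5, 0, 3, 3]
insert 7 at 4 → [5, 0, 3, 3, 7]
append stack[0]+stack[3] = 5+3 = 8 → [5, 0, 3, 3, 7, 8]
append stack[-1]+stack[0] = 8+5 = 13 → [5, 0, 3, 3, 7, 8, 13]
insert 7 at 3 → [5, 0, 3, 7, 3, 7, 8, 13]
stack[-8] = stack[0]-stack[-1] = 5-13 = -8 → [-8, 0, 3, 7, 3, 7, 8, 13]
insert 8 at 4 → [-8, 0, 3, 7, 8, 3, 7, 8, 13]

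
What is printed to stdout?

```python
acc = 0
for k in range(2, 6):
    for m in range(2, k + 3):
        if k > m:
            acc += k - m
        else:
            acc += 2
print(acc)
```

34

k=2,m=2: not 2>2, acc = 0+2 = 2
k=2,m=3: not 2>3, acc = 2+2 = 4
k=2,m=4: not 2>4, acc = 4+2 = 6
k=3,m=2: 3>2, acc = 6+1 = 7
k=3,m=3: not 3>3, acc = 7+2 = 9
k=3,m=4: not 3>4, acc = 9+2 = 11
k=3,m=5: not 3>5, acc = 11+2 = 13
k=4,m=2: 4>2, acc = 13+2 = 15
k=4,m=3: 4>3, acc = 15+1 = 16
k=4,m=4: not 4>4, acc = 16+2 = 18
k=4,m=5: not 4>5, acc = 18+2 = 20
k=4,m=6: not 4>6, acc = 20+2 = 22
k=5,m=2: 5>2, acc = 22+3 = 25
k=5,m=3: 5>3, acc = 25+2 = 27
k=5,m=4: 5>4, acc = 27+1 = 28
k=5,m=5: not 5>5, acc = 28+2 = 30
k=5,m=6: not 5>6, acc = 30+2 = 32
k=5,m=7: not 5>7, acc = 32+2 = 34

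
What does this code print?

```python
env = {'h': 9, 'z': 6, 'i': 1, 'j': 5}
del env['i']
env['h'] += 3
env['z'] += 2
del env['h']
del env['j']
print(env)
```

{'z': 8}

del 'i' → {'h': 9, 'z': 6, 'j': 5}
env['h'] = 9+3 = 12 → {'h': 12, 'z': 6, 'j': 5}
env['z'] = 6+2 = 8 → {'h': 12, 'z': 8, 'j': 5}
del 'h' → {'z': 8, 'j': 5}
del 'j' → {'z': 8}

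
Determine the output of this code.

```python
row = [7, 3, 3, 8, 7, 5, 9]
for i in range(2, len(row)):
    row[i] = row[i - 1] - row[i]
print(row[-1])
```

i=2: row[2] = 3-3 = 0 → [7, 3, 0, 8, 7, 5, 9]
i=3: row[3] = 0-8 = -8 → [7, 3, 0, -8, 7, 5, 9]
i=4: row[4] = (-8)-7 = -15 → [7, 3, 0, -8, -15, 5, 9]
i=5: row[5] = (-15)-5 = -20 → [7, 3, 0, -8, -15, -20, 9]
i=6: row[6] = (-20)-9 = -29 → [7, 3, 0, -8, -15, -20, -29]

-29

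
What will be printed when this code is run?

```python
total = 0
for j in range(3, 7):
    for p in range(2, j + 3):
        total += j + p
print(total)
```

j=3,p=2: total = 0+5 = 5
j=3,p=3: total = 5+6 = 11
j=3,p=4: total = 11+7 = 18
j=3,p=5: total = 18+8 = 26
j=4,p=2: total = 26+6 = 32
j=4,p=3: total = 32+7 = 39
j=4,p=4: total = 39+8 = 47
j=4,p=5: total = 47+9 = 56
j=4,p=6: total = 56+10 = 66
j=5,p=2: total = 66+7 = 73
j=5,p=3: total = 73+8 = 81
j=5,p=4: total = 81+9 = 90
j=5,p=5: total = 90+10 = 100
j=5,p=6: total = 100+11 = 111
j=5,p=7: total = 111+12 = 123
j=6,p=2: total = 123+8 = 131
j=6,p=3: total = 131+9 = 140
j=6,p=4: total = 140+10 = 150
j=6,p=5: total = 150+11 = 161
j=6,p=6: total = 161+12 = 173
j=6,p=7: total = 173+13 = 186
j=6,p=8: total = 186+14 = 200

200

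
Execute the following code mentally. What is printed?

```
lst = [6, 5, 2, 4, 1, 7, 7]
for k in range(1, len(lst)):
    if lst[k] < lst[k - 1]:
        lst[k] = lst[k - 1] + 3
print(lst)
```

k=1: 5<6, lst[1] = 6+3 = 9 → [6, 9, 2, 4, 1, 7, 7]
k=2: 2<9, lst[2] = 9+3 = 12 → [6, 9, 12, 4, 1, 7, 7]
k=3: 4<12, lst[3] = 12+3 = 15 → [6, 9, 12, 15, 1, 7, 7]
k=4: 1<15, lst[4] = 15+3 = 18 → [6, 9, 12, 15, 18, 7, 7]
k=5: 7<18, lst[5] = 18+3 = 21 → [6, 9, 12, 15, 18, 21, 7]
k=6: 7<21, lst[6] = 21+3 = 24 → [6, 9, 12, 15, 18, 21, 24]

[6, 9, 12, 15, 18, 21, 24]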